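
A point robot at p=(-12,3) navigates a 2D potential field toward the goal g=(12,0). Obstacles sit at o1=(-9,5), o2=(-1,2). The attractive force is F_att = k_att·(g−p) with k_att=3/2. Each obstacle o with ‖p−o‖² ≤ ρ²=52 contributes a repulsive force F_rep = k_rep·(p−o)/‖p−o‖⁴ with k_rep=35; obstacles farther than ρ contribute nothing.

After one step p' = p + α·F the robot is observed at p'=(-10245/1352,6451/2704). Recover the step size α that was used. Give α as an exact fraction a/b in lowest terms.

F_att = 3/2·(g−p) = 3/2·(24,-3) = (36.0000,-4.5000)
o1: d²=13 ≤ ρ²=52; F_rep = 35·(-3,-2)/13² = (-0.6213,-0.4142)
o2: d²=122 > ρ²=52 → inactive
F = F_att + ΣF_rep = (35.3787,-4.9142)
Δp = p'−p = (4.4223,-0.6143); α = Δx/Fx = (5979/1352) / (5979/169) = 1/8
check: Δy/Fy = (-1661/2704) / (-1661/338) = 1/8 ✓

α = 1/8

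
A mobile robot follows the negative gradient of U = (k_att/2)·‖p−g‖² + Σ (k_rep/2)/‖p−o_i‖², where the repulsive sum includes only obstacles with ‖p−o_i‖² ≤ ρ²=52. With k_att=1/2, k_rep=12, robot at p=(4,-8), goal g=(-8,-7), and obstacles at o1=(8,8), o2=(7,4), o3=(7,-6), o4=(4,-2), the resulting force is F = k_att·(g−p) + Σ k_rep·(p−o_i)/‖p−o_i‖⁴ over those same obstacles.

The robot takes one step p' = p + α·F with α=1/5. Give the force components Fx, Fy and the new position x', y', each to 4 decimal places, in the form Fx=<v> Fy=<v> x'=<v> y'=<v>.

Fx=-6.2130 Fy=0.3024 x'=2.7574 y'=-7.9395

F_att = 1/2·(g−p) = 1/2·(-12,1) = (-6.0000,0.5000)
o1: d²=272 > ρ²=52 → inactive
o2: d²=153 > ρ²=52 → inactive
o3: d²=13 ≤ ρ²=52; F_rep = 12·(-3,-2)/13² = (-0.2130,-0.1420)
o4: d²=36 ≤ ρ²=52; F_rep = 12·(0,-6)/36² = (0.0000,-0.0556)
F = F_att + ΣF_rep = (-6.2130,0.3024)
p' = p + 1/5·F = (2.7574,-7.9395)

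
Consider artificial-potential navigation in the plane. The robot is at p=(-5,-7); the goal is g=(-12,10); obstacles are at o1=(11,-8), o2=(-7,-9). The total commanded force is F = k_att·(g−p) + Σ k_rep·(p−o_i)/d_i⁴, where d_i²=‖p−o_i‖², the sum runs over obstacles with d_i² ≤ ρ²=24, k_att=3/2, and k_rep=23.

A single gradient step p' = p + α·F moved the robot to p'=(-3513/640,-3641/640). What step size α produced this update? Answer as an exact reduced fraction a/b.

α = 1/20

F_att = 3/2·(g−p) = 3/2·(-7,17) = (-10.5000,25.5000)
o1: d²=257 > ρ²=24 → inactive
o2: d²=8 ≤ ρ²=24; F_rep = 23·(2,2)/8² = (0.7188,0.7188)
F = F_att + ΣF_rep = (-9.7812,26.2188)
Δp = p'−p = (-0.4891,1.3109); α = Δx/Fx = (-313/640) / (-313/32) = 1/20
check: Δy/Fy = (839/640) / (839/32) = 1/20 ✓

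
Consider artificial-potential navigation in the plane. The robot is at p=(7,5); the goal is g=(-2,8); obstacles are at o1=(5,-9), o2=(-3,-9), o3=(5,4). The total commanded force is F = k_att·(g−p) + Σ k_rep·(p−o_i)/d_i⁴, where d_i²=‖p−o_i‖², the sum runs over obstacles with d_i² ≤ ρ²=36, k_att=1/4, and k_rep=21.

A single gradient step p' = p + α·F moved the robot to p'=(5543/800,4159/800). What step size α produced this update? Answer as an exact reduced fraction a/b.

F_att = 1/4·(g−p) = 1/4·(-9,3) = (-2.2500,0.7500)
o1: d²=200 > ρ²=36 → inactive
o2: d²=296 > ρ²=36 → inactive
o3: d²=5 ≤ ρ²=36; F_rep = 21·(2,1)/5² = (1.6800,0.8400)
F = F_att + ΣF_rep = (-0.5700,1.5900)
Δp = p'−p = (-0.0712,0.1988); α = Δx/Fx = (-57/800) / (-57/100) = 1/8
check: Δy/Fy = (159/800) / (159/100) = 1/8 ✓

α = 1/8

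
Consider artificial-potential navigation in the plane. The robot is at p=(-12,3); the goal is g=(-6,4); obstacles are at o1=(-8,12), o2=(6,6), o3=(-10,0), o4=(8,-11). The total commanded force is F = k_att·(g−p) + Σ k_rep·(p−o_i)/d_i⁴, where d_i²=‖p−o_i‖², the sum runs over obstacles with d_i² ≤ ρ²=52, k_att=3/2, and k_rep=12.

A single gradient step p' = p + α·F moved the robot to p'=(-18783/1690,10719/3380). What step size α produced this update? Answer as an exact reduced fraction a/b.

α = 1/10

F_att = 3/2·(g−p) = 3/2·(6,1) = (9.0000,1.5000)
o1: d²=97 > ρ²=52 → inactive
o2: d²=333 > ρ²=52 → inactive
o3: d²=13 ≤ ρ²=52; F_rep = 12·(-2,3)/13² = (-0.1420,0.2130)
o4: d²=596 > ρ²=52 → inactive
F = F_att + ΣF_rep = (8.8580,1.7130)
Δp = p'−p = (0.8858,0.1713); α = Δx/Fx = (1497/1690) / (1497/169) = 1/10
check: Δy/Fy = (579/3380) / (579/338) = 1/10 ✓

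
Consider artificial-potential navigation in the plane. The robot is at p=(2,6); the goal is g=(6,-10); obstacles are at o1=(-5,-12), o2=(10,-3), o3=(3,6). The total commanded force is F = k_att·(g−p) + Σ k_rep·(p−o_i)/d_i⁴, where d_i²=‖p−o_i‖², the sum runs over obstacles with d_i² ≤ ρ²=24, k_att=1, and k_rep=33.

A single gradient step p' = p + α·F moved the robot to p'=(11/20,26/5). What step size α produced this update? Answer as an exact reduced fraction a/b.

F_att = 1·(g−p) = 1·(4,-16) = (4.0000,-16.0000)
o1: d²=373 > ρ²=24 → inactive
o2: d²=145 > ρ²=24 → inactive
o3: d²=1 ≤ ρ²=24; F_rep = 33·(-1,0)/1² = (-33.0000,0.0000)
F = F_att + ΣF_rep = (-29.0000,-16.0000)
Δp = p'−p = (-1.4500,-0.8000); α = Δx/Fx = (-29/20) / (-29) = 1/20
check: Δy/Fy = (-4/5) / (-16) = 1/20 ✓

α = 1/20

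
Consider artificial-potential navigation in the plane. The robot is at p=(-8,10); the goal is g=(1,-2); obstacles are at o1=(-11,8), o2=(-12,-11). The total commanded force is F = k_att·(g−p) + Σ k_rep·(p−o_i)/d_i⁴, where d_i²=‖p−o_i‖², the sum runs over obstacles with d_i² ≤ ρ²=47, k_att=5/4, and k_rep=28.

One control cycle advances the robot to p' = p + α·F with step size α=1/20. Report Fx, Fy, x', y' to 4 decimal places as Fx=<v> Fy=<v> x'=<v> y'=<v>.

Fx=11.7470 Fy=-14.6686 x'=-7.4126 y'=9.2666

F_att = 5/4·(g−p) = 5/4·(9,-12) = (11.2500,-15.0000)
o1: d²=13 ≤ ρ²=47; F_rep = 28·(3,2)/13² = (0.4970,0.3314)
o2: d²=457 > ρ²=47 → inactive
F = F_att + ΣF_rep = (11.7470,-14.6686)
p' = p + 1/20·F = (-7.4126,9.2666)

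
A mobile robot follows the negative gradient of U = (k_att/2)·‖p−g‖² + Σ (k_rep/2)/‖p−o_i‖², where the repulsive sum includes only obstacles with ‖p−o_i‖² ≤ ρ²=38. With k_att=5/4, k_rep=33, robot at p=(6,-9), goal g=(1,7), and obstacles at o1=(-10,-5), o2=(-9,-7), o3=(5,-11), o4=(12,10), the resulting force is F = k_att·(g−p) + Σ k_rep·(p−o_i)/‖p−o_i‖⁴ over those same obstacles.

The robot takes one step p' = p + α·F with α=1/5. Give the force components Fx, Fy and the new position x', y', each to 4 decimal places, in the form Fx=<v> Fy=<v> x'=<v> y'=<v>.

F_att = 5/4·(g−p) = 5/4·(-5,16) = (-6.2500,20.0000)
o1: d²=272 > ρ²=38 → inactive
o2: d²=229 > ρ²=38 → inactive
o3: d²=5 ≤ ρ²=38; F_rep = 33·(1,2)/5² = (1.3200,2.6400)
o4: d²=397 > ρ²=38 → inactive
F = F_att + ΣF_rep = (-4.9300,22.6400)
p' = p + 1/5·F = (5.0140,-4.4720)

Fx=-4.9300 Fy=22.6400 x'=5.0140 y'=-4.4720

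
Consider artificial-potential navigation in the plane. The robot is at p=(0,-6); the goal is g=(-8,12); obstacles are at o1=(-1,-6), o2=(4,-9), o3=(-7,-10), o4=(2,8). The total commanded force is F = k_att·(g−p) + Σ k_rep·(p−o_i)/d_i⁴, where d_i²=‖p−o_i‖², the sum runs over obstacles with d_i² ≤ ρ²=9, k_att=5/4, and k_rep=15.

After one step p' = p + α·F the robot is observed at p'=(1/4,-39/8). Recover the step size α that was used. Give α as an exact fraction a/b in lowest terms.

α = 1/20

F_att = 5/4·(g−p) = 5/4·(-8,18) = (-10.0000,22.5000)
o1: d²=1 ≤ ρ²=9; F_rep = 15·(1,0)/1² = (15.0000,0.0000)
o2: d²=25 > ρ²=9 → inactive
o3: d²=65 > ρ²=9 → inactive
o4: d²=200 > ρ²=9 → inactive
F = F_att + ΣF_rep = (5.0000,22.5000)
Δp = p'−p = (0.2500,1.1250); α = Δx/Fx = (1/4) / (5) = 1/20
check: Δy/Fy = (9/8) / (45/2) = 1/20 ✓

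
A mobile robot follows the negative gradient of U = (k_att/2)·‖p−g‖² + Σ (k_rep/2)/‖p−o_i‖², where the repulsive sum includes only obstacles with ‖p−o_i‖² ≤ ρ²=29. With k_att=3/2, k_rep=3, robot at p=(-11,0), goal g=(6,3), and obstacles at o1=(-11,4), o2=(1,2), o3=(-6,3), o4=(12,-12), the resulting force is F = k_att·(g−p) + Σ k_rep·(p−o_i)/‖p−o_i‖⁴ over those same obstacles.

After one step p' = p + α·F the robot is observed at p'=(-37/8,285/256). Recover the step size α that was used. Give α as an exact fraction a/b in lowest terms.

α = 1/4

F_att = 3/2·(g−p) = 3/2·(17,3) = (25.5000,4.5000)
o1: d²=16 ≤ ρ²=29; F_rep = 3·(0,-4)/16² = (0.0000,-0.0469)
o2: d²=148 > ρ²=29 → inactive
o3: d²=34 > ρ²=29 → inactive
o4: d²=673 > ρ²=29 → inactive
F = F_att + ΣF_rep = (25.5000,4.4531)
Δp = p'−p = (6.3750,1.1133); α = Δx/Fx = (51/8) / (51/2) = 1/4
check: Δy/Fy = (285/256) / (285/64) = 1/4 ✓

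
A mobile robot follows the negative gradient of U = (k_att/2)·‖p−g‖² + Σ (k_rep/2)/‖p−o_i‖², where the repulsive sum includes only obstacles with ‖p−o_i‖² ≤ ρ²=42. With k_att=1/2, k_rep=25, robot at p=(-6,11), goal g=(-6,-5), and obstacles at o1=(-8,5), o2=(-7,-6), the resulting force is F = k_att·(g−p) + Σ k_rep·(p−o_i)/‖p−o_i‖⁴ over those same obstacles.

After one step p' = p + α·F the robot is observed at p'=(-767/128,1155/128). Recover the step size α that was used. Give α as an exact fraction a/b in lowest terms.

F_att = 1/2·(g−p) = 1/2·(0,-16) = (0.0000,-8.0000)
o1: d²=40 ≤ ρ²=42; F_rep = 25·(2,6)/40² = (0.0312,0.0938)
o2: d²=290 > ρ²=42 → inactive
F = F_att + ΣF_rep = (0.0312,-7.9062)
Δp = p'−p = (0.0078,-1.9766); α = Δx/Fx = (1/128) / (1/32) = 1/4
check: Δy/Fy = (-253/128) / (-253/32) = 1/4 ✓

α = 1/4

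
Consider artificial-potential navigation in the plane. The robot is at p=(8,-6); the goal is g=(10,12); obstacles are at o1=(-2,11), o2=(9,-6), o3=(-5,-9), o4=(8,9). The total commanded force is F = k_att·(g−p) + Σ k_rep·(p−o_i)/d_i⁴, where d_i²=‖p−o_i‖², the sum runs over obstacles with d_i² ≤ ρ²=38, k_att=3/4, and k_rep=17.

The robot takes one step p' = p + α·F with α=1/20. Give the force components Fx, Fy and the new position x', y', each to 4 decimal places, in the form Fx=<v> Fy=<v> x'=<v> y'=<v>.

Fx=-15.5000 Fy=13.5000 x'=7.2250 y'=-5.3250

F_att = 3/4·(g−p) = 3/4·(2,18) = (1.5000,13.5000)
o1: d²=389 > ρ²=38 → inactive
o2: d²=1 ≤ ρ²=38; F_rep = 17·(-1,0)/1² = (-17.0000,0.0000)
o3: d²=178 > ρ²=38 → inactive
o4: d²=225 > ρ²=38 → inactive
F = F_att + ΣF_rep = (-15.5000,13.5000)
p' = p + 1/20·F = (7.2250,-5.3250)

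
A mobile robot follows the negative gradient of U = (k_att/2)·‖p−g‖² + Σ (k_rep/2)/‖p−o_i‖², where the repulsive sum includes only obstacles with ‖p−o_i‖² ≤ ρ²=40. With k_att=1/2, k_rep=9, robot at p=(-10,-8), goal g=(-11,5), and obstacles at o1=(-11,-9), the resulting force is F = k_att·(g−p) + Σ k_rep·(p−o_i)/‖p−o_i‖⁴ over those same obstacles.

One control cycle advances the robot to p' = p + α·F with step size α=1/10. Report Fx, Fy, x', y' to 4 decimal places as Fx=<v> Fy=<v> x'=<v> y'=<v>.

Fx=1.7500 Fy=8.7500 x'=-9.8250 y'=-7.1250

F_att = 1/2·(g−p) = 1/2·(-1,13) = (-0.5000,6.5000)
o1: d²=2 ≤ ρ²=40; F_rep = 9·(1,1)/2² = (2.2500,2.2500)
F = F_att + ΣF_rep = (1.7500,8.7500)
p' = p + 1/10·F = (-9.8250,-7.1250)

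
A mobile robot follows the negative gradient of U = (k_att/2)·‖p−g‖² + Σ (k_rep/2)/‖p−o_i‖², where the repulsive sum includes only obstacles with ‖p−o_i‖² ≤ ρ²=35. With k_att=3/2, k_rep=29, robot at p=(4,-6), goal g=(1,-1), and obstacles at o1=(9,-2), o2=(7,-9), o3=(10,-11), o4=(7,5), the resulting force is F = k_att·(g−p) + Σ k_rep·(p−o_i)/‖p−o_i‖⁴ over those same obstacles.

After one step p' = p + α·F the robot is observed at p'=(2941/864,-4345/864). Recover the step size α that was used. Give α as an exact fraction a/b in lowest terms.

F_att = 3/2·(g−p) = 3/2·(-3,5) = (-4.5000,7.5000)
o1: d²=41 > ρ²=35 → inactive
o2: d²=18 ≤ ρ²=35; F_rep = 29·(-3,3)/18² = (-0.2685,0.2685)
o3: d²=61 > ρ²=35 → inactive
o4: d²=130 > ρ²=35 → inactive
F = F_att + ΣF_rep = (-4.7685,7.7685)
Δp = p'−p = (-0.5961,0.9711); α = Δx/Fx = (-515/864) / (-515/108) = 1/8
check: Δy/Fy = (839/864) / (839/108) = 1/8 ✓

α = 1/8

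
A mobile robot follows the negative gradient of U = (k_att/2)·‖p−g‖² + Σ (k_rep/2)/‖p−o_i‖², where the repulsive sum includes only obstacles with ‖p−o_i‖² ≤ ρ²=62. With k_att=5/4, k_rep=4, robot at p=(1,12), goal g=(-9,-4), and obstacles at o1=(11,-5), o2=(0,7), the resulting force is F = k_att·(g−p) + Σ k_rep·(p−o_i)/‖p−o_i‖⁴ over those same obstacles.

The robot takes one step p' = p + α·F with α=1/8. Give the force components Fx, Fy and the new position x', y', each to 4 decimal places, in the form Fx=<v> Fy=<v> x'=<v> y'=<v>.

F_att = 5/4·(g−p) = 5/4·(-10,-16) = (-12.5000,-20.0000)
o1: d²=389 > ρ²=62 → inactive
o2: d²=26 ≤ ρ²=62; F_rep = 4·(1,5)/26² = (0.0059,0.0296)
F = F_att + ΣF_rep = (-12.4941,-19.9704)
p' = p + 1/8·F = (-0.5618,9.5037)

Fx=-12.4941 Fy=-19.9704 x'=-0.5618 y'=9.5037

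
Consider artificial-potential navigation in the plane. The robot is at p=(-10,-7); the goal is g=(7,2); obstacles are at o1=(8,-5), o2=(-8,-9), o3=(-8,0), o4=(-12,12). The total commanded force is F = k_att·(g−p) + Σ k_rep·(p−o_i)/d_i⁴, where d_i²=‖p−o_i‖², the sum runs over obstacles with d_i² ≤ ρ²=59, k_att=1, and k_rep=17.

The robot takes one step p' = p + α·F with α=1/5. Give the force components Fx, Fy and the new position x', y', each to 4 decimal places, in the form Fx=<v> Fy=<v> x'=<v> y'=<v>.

Fx=16.4566 Fy=9.4889 x'=-6.7087 y'=-5.1022

F_att = 1·(g−p) = 1·(17,9) = (17.0000,9.0000)
o1: d²=328 > ρ²=59 → inactive
o2: d²=8 ≤ ρ²=59; F_rep = 17·(-2,2)/8² = (-0.5312,0.5312)
o3: d²=53 ≤ ρ²=59; F_rep = 17·(-2,-7)/53² = (-0.0121,-0.0424)
o4: d²=365 > ρ²=59 → inactive
F = F_att + ΣF_rep = (16.4566,9.4889)
p' = p + 1/5·F = (-6.7087,-5.1022)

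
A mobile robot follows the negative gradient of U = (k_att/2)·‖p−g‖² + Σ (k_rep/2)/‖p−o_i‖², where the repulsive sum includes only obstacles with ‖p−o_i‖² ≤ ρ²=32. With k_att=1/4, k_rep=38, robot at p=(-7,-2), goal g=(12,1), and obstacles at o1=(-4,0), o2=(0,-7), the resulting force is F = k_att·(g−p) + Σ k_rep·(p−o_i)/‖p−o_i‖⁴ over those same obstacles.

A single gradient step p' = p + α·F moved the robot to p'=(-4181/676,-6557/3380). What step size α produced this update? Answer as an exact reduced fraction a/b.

F_att = 1/4·(g−p) = 1/4·(19,3) = (4.7500,0.7500)
o1: d²=13 ≤ ρ²=32; F_rep = 38·(-3,-2)/13² = (-0.6746,-0.4497)
o2: d²=74 > ρ²=32 → inactive
F = F_att + ΣF_rep = (4.0754,0.3003)
Δp = p'−p = (0.8151,0.0601); α = Δx/Fx = (551/676) / (2755/676) = 1/5
check: Δy/Fy = (203/3380) / (203/676) = 1/5 ✓

α = 1/5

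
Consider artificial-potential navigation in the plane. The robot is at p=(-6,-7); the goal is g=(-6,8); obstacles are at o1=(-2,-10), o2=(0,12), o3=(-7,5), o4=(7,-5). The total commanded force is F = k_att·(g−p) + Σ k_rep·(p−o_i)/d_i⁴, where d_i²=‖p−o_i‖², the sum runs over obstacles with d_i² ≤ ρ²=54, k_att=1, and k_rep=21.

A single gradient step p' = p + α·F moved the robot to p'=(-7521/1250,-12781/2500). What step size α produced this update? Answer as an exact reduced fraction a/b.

α = 1/8

F_att = 1·(g−p) = 1·(0,15) = (0.0000,15.0000)
o1: d²=25 ≤ ρ²=54; F_rep = 21·(-4,3)/25² = (-0.1344,0.1008)
o2: d²=397 > ρ²=54 → inactive
o3: d²=145 > ρ²=54 → inactive
o4: d²=173 > ρ²=54 → inactive
F = F_att + ΣF_rep = (-0.1344,15.1008)
Δp = p'−p = (-0.0168,1.8876); α = Δx/Fx = (-21/1250) / (-84/625) = 1/8
check: Δy/Fy = (4719/2500) / (9438/625) = 1/8 ✓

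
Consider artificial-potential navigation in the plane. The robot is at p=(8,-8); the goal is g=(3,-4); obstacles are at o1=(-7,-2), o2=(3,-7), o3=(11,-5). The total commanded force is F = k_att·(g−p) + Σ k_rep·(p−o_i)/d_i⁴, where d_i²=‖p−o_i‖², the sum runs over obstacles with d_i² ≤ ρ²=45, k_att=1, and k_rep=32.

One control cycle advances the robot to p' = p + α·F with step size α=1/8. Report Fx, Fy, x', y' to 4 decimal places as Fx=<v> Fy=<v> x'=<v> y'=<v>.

F_att = 1·(g−p) = 1·(-5,4) = (-5.0000,4.0000)
o1: d²=261 > ρ²=45 → inactive
o2: d²=26 ≤ ρ²=45; F_rep = 32·(5,-1)/26² = (0.2367,-0.0473)
o3: d²=18 ≤ ρ²=45; F_rep = 32·(-3,-3)/18² = (-0.2963,-0.2963)
F = F_att + ΣF_rep = (-5.0596,3.6564)
p' = p + 1/8·F = (7.3675,-7.5430)

Fx=-5.0596 Fy=3.6564 x'=7.3675 y'=-7.5430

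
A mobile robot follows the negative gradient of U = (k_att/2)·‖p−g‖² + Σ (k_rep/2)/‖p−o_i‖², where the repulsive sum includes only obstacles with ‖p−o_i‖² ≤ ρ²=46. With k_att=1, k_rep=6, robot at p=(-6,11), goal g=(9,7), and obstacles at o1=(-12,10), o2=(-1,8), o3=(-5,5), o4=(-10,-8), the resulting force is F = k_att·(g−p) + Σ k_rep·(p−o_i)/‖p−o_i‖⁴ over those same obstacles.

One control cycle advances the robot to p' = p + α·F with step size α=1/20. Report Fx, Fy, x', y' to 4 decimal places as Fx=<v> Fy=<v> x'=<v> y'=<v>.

F_att = 1·(g−p) = 1·(15,-4) = (15.0000,-4.0000)
o1: d²=37 ≤ ρ²=46; F_rep = 6·(6,1)/37² = (0.0263,0.0044)
o2: d²=34 ≤ ρ²=46; F_rep = 6·(-5,3)/34² = (-0.0260,0.0156)
o3: d²=37 ≤ ρ²=46; F_rep = 6·(-1,6)/37² = (-0.0044,0.0263)
o4: d²=377 > ρ²=46 → inactive
F = F_att + ΣF_rep = (14.9960,-3.9537)
p' = p + 1/20·F = (-5.2502,10.8023)

Fx=14.9960 Fy=-3.9537 x'=-5.2502 y'=10.8023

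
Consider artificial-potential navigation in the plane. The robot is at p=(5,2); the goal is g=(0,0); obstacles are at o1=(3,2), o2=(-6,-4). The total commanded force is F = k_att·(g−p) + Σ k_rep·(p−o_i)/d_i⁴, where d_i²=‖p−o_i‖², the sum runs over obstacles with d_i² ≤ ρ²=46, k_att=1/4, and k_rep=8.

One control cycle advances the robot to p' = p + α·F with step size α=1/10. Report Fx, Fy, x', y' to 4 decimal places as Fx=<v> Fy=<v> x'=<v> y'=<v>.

Fx=-0.2500 Fy=-0.5000 x'=4.9750 y'=1.9500

F_att = 1/4·(g−p) = 1/4·(-5,-2) = (-1.2500,-0.5000)
o1: d²=4 ≤ ρ²=46; F_rep = 8·(2,0)/4² = (1.0000,0.0000)
o2: d²=157 > ρ²=46 → inactive
F = F_att + ΣF_rep = (-0.2500,-0.5000)
p' = p + 1/10·F = (4.9750,1.9500)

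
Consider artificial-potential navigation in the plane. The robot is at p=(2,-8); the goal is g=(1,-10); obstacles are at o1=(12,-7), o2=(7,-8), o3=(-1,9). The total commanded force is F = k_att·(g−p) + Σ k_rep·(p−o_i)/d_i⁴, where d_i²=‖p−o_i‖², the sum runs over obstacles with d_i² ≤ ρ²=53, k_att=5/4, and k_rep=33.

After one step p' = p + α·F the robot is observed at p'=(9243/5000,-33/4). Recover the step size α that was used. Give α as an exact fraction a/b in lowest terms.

α = 1/10

F_att = 5/4·(g−p) = 5/4·(-1,-2) = (-1.2500,-2.5000)
o1: d²=101 > ρ²=53 → inactive
o2: d²=25 ≤ ρ²=53; F_rep = 33·(-5,0)/25² = (-0.2640,0.0000)
o3: d²=298 > ρ²=53 → inactive
F = F_att + ΣF_rep = (-1.5140,-2.5000)
Δp = p'−p = (-0.1514,-0.2500); α = Δx/Fx = (-757/5000) / (-757/500) = 1/10
check: Δy/Fy = (-1/4) / (-5/2) = 1/10 ✓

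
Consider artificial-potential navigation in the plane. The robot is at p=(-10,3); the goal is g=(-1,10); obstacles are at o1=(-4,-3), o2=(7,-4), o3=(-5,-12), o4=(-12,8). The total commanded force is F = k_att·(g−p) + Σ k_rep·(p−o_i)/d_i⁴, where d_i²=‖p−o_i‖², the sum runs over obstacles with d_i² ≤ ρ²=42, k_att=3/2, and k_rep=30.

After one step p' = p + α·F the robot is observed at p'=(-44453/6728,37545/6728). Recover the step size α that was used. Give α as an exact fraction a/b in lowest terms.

F_att = 3/2·(g−p) = 3/2·(9,7) = (13.5000,10.5000)
o1: d²=72 > ρ²=42 → inactive
o2: d²=338 > ρ²=42 → inactive
o3: d²=250 > ρ²=42 → inactive
o4: d²=29 ≤ ρ²=42; F_rep = 30·(2,-5)/29² = (0.0713,-0.1784)
F = F_att + ΣF_rep = (13.5713,10.3216)
Δp = p'−p = (3.3928,2.5804); α = Δx/Fx = (22827/6728) / (22827/1682) = 1/4
check: Δy/Fy = (17361/6728) / (17361/1682) = 1/4 ✓

α = 1/4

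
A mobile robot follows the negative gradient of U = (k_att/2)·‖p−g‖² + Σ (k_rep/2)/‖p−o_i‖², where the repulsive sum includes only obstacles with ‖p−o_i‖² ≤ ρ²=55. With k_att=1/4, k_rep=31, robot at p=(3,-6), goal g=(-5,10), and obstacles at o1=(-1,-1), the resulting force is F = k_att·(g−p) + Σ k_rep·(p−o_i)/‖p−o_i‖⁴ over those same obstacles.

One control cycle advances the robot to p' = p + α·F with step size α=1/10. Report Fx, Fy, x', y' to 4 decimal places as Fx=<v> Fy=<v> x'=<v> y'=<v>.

Fx=-1.9262 Fy=3.9078 x'=2.8074 y'=-5.6092

F_att = 1/4·(g−p) = 1/4·(-8,16) = (-2.0000,4.0000)
o1: d²=41 ≤ ρ²=55; F_rep = 31·(4,-5)/41² = (0.0738,-0.0922)
F = F_att + ΣF_rep = (-1.9262,3.9078)
p' = p + 1/10·F = (2.8074,-5.6092)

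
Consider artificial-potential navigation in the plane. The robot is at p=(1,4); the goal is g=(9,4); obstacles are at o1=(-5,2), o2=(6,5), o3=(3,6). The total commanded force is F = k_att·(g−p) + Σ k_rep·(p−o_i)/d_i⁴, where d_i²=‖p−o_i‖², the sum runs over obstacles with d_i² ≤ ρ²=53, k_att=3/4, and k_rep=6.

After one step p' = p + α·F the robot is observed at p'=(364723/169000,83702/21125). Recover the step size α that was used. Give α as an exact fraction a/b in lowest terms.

F_att = 3/4·(g−p) = 3/4·(8,0) = (6.0000,0.0000)
o1: d²=40 ≤ ρ²=53; F_rep = 6·(6,2)/40² = (0.0225,0.0075)
o2: d²=26 ≤ ρ²=53; F_rep = 6·(-5,-1)/26² = (-0.0444,-0.0089)
o3: d²=8 ≤ ρ²=53; F_rep = 6·(-2,-2)/8² = (-0.1875,-0.1875)
F = F_att + ΣF_rep = (5.7906,-0.1889)
Δp = p'−p = (1.1581,-0.0378); α = Δx/Fx = (195723/169000) / (195723/33800) = 1/5
check: Δy/Fy = (-798/21125) / (-798/4225) = 1/5 ✓

α = 1/5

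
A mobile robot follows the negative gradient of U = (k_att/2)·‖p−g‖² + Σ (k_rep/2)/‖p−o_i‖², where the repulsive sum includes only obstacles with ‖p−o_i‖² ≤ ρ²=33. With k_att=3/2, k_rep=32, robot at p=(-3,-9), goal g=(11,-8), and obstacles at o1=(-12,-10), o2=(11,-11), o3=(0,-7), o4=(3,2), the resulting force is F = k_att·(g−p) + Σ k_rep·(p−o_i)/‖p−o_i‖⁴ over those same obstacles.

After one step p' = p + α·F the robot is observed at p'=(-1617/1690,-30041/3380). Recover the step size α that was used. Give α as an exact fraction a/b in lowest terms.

F_att = 3/2·(g−p) = 3/2·(14,1) = (21.0000,1.5000)
o1: d²=82 > ρ²=33 → inactive
o2: d²=200 > ρ²=33 → inactive
o3: d²=13 ≤ ρ²=33; F_rep = 32·(-3,-2)/13² = (-0.5680,-0.3787)
o4: d²=157 > ρ²=33 → inactive
F = F_att + ΣF_rep = (20.4320,1.1213)
Δp = p'−p = (2.0432,0.1121); α = Δx/Fx = (3453/1690) / (3453/169) = 1/10
check: Δy/Fy = (379/3380) / (379/338) = 1/10 ✓

α = 1/10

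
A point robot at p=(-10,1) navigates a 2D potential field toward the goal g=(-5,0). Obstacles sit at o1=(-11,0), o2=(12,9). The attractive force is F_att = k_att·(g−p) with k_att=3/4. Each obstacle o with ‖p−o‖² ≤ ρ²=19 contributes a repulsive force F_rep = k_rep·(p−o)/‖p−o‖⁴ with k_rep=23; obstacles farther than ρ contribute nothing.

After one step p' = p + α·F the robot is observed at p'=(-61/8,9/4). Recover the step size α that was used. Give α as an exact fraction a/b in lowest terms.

F_att = 3/4·(g−p) = 3/4·(5,-1) = (3.7500,-0.7500)
o1: d²=2 ≤ ρ²=19; F_rep = 23·(1,1)/2² = (5.7500,5.7500)
o2: d²=548 > ρ²=19 → inactive
F = F_att + ΣF_rep = (9.5000,5.0000)
Δp = p'−p = (2.3750,1.2500); α = Δx/Fx = (19/8) / (19/2) = 1/4
check: Δy/Fy = (5/4) / (5) = 1/4 ✓

α = 1/4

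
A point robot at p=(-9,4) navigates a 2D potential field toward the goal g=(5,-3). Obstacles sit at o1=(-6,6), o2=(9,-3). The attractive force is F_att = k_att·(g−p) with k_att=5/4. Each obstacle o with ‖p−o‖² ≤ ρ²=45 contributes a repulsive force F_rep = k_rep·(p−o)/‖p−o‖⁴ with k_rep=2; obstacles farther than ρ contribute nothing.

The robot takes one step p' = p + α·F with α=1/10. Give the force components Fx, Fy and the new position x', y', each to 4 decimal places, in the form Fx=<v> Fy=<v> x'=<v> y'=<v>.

F_att = 5/4·(g−p) = 5/4·(14,-7) = (17.5000,-8.7500)
o1: d²=13 ≤ ρ²=45; F_rep = 2·(-3,-2)/13² = (-0.0355,-0.0237)
o2: d²=373 > ρ²=45 → inactive
F = F_att + ΣF_rep = (17.4645,-8.7737)
p' = p + 1/10·F = (-7.2536,3.1226)

Fx=17.4645 Fy=-8.7737 x'=-7.2536 y'=3.1226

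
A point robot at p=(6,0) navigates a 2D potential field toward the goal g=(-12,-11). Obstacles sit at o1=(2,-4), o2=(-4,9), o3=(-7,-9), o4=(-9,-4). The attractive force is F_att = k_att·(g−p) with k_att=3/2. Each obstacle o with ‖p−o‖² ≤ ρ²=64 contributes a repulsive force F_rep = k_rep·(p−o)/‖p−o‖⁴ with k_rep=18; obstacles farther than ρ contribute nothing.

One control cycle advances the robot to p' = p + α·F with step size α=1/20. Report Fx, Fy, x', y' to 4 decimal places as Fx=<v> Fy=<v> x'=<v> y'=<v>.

Fx=-26.9297 Fy=-16.4297 x'=4.6535 y'=-0.8215

F_att = 3/2·(g−p) = 3/2·(-18,-11) = (-27.0000,-16.5000)
o1: d²=32 ≤ ρ²=64; F_rep = 18·(4,4)/32² = (0.0703,0.0703)
o2: d²=181 > ρ²=64 → inactive
o3: d²=250 > ρ²=64 → inactive
o4: d²=241 > ρ²=64 → inactive
F = F_att + ΣF_rep = (-26.9297,-16.4297)
p' = p + 1/20·F = (4.6535,-0.8215)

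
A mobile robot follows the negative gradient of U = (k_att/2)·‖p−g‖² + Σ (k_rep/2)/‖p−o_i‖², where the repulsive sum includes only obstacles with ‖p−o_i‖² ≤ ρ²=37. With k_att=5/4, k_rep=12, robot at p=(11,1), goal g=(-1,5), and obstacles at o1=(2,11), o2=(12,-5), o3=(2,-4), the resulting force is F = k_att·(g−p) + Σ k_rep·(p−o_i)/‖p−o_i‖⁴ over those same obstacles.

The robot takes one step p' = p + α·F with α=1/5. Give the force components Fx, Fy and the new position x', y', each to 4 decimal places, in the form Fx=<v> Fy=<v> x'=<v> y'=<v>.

Fx=-15.0088 Fy=5.0526 x'=7.9982 y'=2.0105

F_att = 5/4·(g−p) = 5/4·(-12,4) = (-15.0000,5.0000)
o1: d²=181 > ρ²=37 → inactive
o2: d²=37 ≤ ρ²=37; F_rep = 12·(-1,6)/37² = (-0.0088,0.0526)
o3: d²=106 > ρ²=37 → inactive
F = F_att + ΣF_rep = (-15.0088,5.0526)
p' = p + 1/5·F = (7.9982,2.0105)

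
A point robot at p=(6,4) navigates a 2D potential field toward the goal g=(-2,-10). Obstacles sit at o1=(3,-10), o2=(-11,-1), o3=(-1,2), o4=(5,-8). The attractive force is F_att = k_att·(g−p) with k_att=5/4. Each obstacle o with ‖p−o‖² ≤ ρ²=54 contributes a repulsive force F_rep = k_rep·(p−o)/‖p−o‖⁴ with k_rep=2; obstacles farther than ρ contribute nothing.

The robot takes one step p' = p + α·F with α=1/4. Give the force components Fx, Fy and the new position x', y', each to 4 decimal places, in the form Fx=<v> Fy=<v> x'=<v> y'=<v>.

F_att = 5/4·(g−p) = 5/4·(-8,-14) = (-10.0000,-17.5000)
o1: d²=205 > ρ²=54 → inactive
o2: d²=314 > ρ²=54 → inactive
o3: d²=53 ≤ ρ²=54; F_rep = 2·(7,2)/53² = (0.0050,0.0014)
o4: d²=145 > ρ²=54 → inactive
F = F_att + ΣF_rep = (-9.9950,-17.4986)
p' = p + 1/4·F = (3.5012,-0.3746)

Fx=-9.9950 Fy=-17.4986 x'=3.5012 y'=-0.3746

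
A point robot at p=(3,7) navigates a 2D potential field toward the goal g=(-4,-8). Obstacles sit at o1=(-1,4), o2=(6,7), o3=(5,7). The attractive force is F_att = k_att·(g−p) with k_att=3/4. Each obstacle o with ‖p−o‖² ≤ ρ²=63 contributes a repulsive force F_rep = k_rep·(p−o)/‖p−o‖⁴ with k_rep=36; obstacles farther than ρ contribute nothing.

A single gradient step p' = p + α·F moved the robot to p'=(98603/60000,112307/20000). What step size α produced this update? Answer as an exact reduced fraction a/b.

α = 1/8

F_att = 3/4·(g−p) = 3/4·(-7,-15) = (-5.2500,-11.2500)
o1: d²=25 ≤ ρ²=63; F_rep = 36·(4,3)/25² = (0.2304,0.1728)
o2: d²=9 ≤ ρ²=63; F_rep = 36·(-3,0)/9² = (-1.3333,0.0000)
o3: d²=4 ≤ ρ²=63; F_rep = 36·(-2,0)/4² = (-4.5000,0.0000)
F = F_att + ΣF_rep = (-10.8529,-11.0772)
Δp = p'−p = (-1.3566,-1.3846); α = Δx/Fx = (-81397/60000) / (-81397/7500) = 1/8
check: Δy/Fy = (-27693/20000) / (-27693/2500) = 1/8 ✓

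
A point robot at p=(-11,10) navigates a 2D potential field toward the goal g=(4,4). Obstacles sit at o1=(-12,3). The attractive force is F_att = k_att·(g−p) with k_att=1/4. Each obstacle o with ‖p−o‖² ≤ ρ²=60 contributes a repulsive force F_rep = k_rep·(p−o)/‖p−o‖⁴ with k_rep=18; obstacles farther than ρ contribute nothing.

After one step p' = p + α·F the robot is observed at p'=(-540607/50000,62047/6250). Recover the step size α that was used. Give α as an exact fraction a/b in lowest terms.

α = 1/20

F_att = 1/4·(g−p) = 1/4·(15,-6) = (3.7500,-1.5000)
o1: d²=50 ≤ ρ²=60; F_rep = 18·(1,7)/50² = (0.0072,0.0504)
F = F_att + ΣF_rep = (3.7572,-1.4496)
Δp = p'−p = (0.1879,-0.0725); α = Δx/Fx = (9393/50000) / (9393/2500) = 1/20
check: Δy/Fy = (-453/6250) / (-906/625) = 1/20 ✓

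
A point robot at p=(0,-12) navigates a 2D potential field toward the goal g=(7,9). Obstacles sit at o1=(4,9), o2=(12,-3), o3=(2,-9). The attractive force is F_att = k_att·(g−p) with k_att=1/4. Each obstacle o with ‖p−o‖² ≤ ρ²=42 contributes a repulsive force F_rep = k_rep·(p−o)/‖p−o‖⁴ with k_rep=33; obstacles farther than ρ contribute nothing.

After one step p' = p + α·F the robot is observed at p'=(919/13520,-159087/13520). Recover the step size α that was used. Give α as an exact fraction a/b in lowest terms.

α = 1/20

F_att = 1/4·(g−p) = 1/4·(7,21) = (1.7500,5.2500)
o1: d²=457 > ρ²=42 → inactive
o2: d²=225 > ρ²=42 → inactive
o3: d²=13 ≤ ρ²=42; F_rep = 33·(-2,-3)/13² = (-0.3905,-0.5858)
F = F_att + ΣF_rep = (1.3595,4.6642)
Δp = p'−p = (0.0680,0.2332); α = Δx/Fx = (919/13520) / (919/676) = 1/20
check: Δy/Fy = (3153/13520) / (3153/676) = 1/20 ✓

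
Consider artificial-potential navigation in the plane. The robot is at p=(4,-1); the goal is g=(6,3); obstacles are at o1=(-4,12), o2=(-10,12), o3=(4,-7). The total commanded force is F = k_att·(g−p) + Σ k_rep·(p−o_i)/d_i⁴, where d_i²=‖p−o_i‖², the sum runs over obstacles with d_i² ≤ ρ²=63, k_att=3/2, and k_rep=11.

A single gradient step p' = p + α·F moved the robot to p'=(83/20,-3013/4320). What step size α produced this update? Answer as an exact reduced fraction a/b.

F_att = 3/2·(g−p) = 3/2·(2,4) = (3.0000,6.0000)
o1: d²=233 > ρ²=63 → inactive
o2: d²=365 > ρ²=63 → inactive
o3: d²=36 ≤ ρ²=63; F_rep = 11·(0,6)/36² = (0.0000,0.0509)
F = F_att + ΣF_rep = (3.0000,6.0509)
Δp = p'−p = (0.1500,0.3025); α = Δx/Fx = (3/20) / (3) = 1/20
check: Δy/Fy = (1307/4320) / (1307/216) = 1/20 ✓

α = 1/20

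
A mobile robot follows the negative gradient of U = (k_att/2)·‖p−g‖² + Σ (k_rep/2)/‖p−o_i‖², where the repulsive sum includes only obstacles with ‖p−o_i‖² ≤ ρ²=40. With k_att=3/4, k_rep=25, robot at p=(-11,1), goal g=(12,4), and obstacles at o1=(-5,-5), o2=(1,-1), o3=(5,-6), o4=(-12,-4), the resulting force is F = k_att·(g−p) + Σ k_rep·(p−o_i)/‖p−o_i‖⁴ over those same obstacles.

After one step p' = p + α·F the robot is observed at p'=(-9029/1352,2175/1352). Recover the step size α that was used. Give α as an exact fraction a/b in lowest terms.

F_att = 3/4·(g−p) = 3/4·(23,3) = (17.2500,2.2500)
o1: d²=72 > ρ²=40 → inactive
o2: d²=148 > ρ²=40 → inactive
o3: d²=305 > ρ²=40 → inactive
o4: d²=26 ≤ ρ²=40; F_rep = 25·(1,5)/26² = (0.0370,0.1849)
F = F_att + ΣF_rep = (17.2870,2.4349)
Δp = p'−p = (4.3217,0.6087); α = Δx/Fx = (5843/1352) / (5843/338) = 1/4
check: Δy/Fy = (823/1352) / (823/338) = 1/4 ✓

α = 1/4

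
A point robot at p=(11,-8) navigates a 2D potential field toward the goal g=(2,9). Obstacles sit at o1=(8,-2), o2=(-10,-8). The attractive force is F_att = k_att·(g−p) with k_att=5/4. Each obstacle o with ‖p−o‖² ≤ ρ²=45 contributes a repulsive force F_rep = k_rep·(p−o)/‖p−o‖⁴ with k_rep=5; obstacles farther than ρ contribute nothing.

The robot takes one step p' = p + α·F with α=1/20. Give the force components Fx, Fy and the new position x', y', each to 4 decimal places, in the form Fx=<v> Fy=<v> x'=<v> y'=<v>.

F_att = 5/4·(g−p) = 5/4·(-9,17) = (-11.2500,21.2500)
o1: d²=45 ≤ ρ²=45; F_rep = 5·(3,-6)/45² = (0.0074,-0.0148)
o2: d²=441 > ρ²=45 → inactive
F = F_att + ΣF_rep = (-11.2426,21.2352)
p' = p + 1/20·F = (10.4379,-6.9382)

Fx=-11.2426 Fy=21.2352 x'=10.4379 y'=-6.9382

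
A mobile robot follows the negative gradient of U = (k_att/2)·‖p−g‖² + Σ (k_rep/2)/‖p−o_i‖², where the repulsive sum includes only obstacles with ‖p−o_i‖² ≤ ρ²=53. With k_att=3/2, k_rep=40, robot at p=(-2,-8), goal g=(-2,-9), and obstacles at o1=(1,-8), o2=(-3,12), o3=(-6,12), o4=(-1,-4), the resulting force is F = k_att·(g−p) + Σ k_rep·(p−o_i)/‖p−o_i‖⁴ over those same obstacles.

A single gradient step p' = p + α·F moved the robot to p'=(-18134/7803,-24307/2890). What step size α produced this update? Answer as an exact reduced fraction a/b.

α = 1/5

F_att = 3/2·(g−p) = 3/2·(0,-1) = (0.0000,-1.5000)
o1: d²=9 ≤ ρ²=53; F_rep = 40·(-3,0)/9² = (-1.4815,0.0000)
o2: d²=401 > ρ²=53 → inactive
o3: d²=416 > ρ²=53 → inactive
o4: d²=17 ≤ ρ²=53; F_rep = 40·(-1,-4)/17² = (-0.1384,-0.5536)
F = F_att + ΣF_rep = (-1.6199,-2.0536)
Δp = p'−p = (-0.3240,-0.4107); α = Δx/Fx = (-2528/7803) / (-12640/7803) = 1/5
check: Δy/Fy = (-1187/2890) / (-1187/578) = 1/5 ✓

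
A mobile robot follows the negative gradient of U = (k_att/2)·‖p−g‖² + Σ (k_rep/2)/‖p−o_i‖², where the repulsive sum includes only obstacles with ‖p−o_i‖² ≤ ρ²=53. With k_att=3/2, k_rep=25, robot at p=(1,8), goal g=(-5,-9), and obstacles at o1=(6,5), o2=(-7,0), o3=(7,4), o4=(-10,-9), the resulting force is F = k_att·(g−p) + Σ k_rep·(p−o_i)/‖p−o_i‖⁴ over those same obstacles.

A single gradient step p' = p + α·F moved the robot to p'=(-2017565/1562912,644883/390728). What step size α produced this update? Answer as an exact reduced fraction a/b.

F_att = 3/2·(g−p) = 3/2·(-6,-17) = (-9.0000,-25.5000)
o1: d²=34 ≤ ρ²=53; F_rep = 25·(-5,3)/34² = (-0.1081,0.0649)
o2: d²=128 > ρ²=53 → inactive
o3: d²=52 ≤ ρ²=53; F_rep = 25·(-6,4)/52² = (-0.0555,0.0370)
o4: d²=410 > ρ²=53 → inactive
F = F_att + ΣF_rep = (-9.1636,-25.3981)
Δp = p'−p = (-2.2909,-6.3495); α = Δx/Fx = (-3580477/1562912) / (-3580477/390728) = 1/4
check: Δy/Fy = (-2480941/390728) / (-2480941/97682) = 1/4 ✓

α = 1/4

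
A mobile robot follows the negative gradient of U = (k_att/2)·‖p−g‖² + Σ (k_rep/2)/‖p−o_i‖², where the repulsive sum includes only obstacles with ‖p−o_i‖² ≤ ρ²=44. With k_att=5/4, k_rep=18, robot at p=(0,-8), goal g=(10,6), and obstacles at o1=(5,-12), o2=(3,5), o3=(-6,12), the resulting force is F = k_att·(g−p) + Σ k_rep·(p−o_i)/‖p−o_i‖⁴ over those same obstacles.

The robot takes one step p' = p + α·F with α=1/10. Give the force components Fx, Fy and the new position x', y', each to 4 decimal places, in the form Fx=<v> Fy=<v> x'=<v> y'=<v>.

F_att = 5/4·(g−p) = 5/4·(10,14) = (12.5000,17.5000)
o1: d²=41 ≤ ρ²=44; F_rep = 18·(-5,4)/41² = (-0.0535,0.0428)
o2: d²=178 > ρ²=44 → inactive
o3: d²=436 > ρ²=44 → inactive
F = F_att + ΣF_rep = (12.4465,17.5428)
p' = p + 1/10·F = (1.2446,-6.2457)

Fx=12.4465 Fy=17.5428 x'=1.2446 y'=-6.2457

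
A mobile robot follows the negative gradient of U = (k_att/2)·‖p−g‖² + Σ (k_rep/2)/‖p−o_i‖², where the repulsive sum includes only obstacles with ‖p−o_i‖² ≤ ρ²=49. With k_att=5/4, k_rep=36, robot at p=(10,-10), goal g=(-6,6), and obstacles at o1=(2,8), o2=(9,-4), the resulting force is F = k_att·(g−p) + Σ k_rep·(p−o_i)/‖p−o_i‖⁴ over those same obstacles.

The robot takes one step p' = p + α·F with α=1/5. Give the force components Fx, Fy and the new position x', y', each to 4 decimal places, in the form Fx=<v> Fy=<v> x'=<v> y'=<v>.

Fx=-19.9737 Fy=19.8422 x'=6.0053 y'=-6.0316

F_att = 5/4·(g−p) = 5/4·(-16,16) = (-20.0000,20.0000)
o1: d²=388 > ρ²=49 → inactive
o2: d²=37 ≤ ρ²=49; F_rep = 36·(1,-6)/37² = (0.0263,-0.1578)
F = F_att + ΣF_rep = (-19.9737,19.8422)
p' = p + 1/5·F = (6.0053,-6.0316)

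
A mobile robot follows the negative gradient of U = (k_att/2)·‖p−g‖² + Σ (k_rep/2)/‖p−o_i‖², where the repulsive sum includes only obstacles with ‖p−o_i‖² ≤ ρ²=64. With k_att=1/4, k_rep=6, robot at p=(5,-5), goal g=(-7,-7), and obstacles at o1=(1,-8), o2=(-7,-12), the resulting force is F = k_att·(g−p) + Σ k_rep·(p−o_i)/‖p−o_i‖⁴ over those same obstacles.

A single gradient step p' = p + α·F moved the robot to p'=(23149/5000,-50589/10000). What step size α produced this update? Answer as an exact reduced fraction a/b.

F_att = 1/4·(g−p) = 1/4·(-12,-2) = (-3.0000,-0.5000)
o1: d²=25 ≤ ρ²=64; F_rep = 6·(4,3)/25² = (0.0384,0.0288)
o2: d²=193 > ρ²=64 → inactive
F = F_att + ΣF_rep = (-2.9616,-0.4712)
Δp = p'−p = (-0.3702,-0.0589); α = Δx/Fx = (-1851/5000) / (-1851/625) = 1/8
check: Δy/Fy = (-589/10000) / (-589/1250) = 1/8 ✓

α = 1/8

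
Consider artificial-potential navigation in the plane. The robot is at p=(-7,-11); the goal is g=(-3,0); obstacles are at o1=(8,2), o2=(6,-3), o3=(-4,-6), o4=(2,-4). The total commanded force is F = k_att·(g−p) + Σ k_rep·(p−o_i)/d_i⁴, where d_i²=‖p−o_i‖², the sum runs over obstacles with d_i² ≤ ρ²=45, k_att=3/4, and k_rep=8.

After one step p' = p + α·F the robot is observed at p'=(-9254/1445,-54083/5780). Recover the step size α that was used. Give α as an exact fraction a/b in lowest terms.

α = 1/5

F_att = 3/4·(g−p) = 3/4·(4,11) = (3.0000,8.2500)
o1: d²=394 > ρ²=45 → inactive
o2: d²=233 > ρ²=45 → inactive
o3: d²=34 ≤ ρ²=45; F_rep = 8·(-3,-5)/34² = (-0.0208,-0.0346)
o4: d²=130 > ρ²=45 → inactive
F = F_att + ΣF_rep = (2.9792,8.2154)
Δp = p'−p = (0.5958,1.6431); α = Δx/Fx = (861/1445) / (861/289) = 1/5
check: Δy/Fy = (9497/5780) / (9497/1156) = 1/5 ✓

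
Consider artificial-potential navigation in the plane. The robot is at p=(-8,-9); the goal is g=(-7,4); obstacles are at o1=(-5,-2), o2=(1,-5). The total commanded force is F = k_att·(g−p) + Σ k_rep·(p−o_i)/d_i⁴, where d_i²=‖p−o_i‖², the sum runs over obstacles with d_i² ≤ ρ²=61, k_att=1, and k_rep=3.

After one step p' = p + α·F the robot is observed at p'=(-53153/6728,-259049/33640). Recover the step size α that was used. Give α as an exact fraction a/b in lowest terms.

α = 1/10

F_att = 1·(g−p) = 1·(1,13) = (1.0000,13.0000)
o1: d²=58 ≤ ρ²=61; F_rep = 3·(-3,-7)/58² = (-0.0027,-0.0062)
o2: d²=97 > ρ²=61 → inactive
F = F_att + ΣF_rep = (0.9973,12.9938)
Δp = p'−p = (0.0997,1.2994); α = Δx/Fx = (671/6728) / (3355/3364) = 1/10
check: Δy/Fy = (43711/33640) / (43711/3364) = 1/10 ✓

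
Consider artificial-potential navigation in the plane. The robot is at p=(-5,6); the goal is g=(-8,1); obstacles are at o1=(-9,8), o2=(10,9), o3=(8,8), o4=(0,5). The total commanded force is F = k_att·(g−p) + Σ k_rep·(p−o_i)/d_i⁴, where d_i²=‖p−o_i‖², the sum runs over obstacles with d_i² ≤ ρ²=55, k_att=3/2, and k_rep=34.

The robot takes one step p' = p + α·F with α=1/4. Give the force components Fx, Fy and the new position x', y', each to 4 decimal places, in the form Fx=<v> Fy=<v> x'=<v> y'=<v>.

F_att = 3/2·(g−p) = 3/2·(-3,-5) = (-4.5000,-7.5000)
o1: d²=20 ≤ ρ²=55; F_rep = 34·(4,-2)/20² = (0.3400,-0.1700)
o2: d²=234 > ρ²=55 → inactive
o3: d²=173 > ρ²=55 → inactive
o4: d²=26 ≤ ρ²=55; F_rep = 34·(-5,1)/26² = (-0.2515,0.0503)
F = F_att + ΣF_rep = (-4.4115,-7.6197)
p' = p + 1/4·F = (-6.1029,4.0951)

Fx=-4.4115 Fy=-7.6197 x'=-6.1029 y'=4.0951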